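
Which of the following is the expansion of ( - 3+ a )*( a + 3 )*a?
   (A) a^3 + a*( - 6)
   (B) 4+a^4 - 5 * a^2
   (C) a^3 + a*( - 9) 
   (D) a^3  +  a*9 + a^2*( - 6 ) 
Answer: C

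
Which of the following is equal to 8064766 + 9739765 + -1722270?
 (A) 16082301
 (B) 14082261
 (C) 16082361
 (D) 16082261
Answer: D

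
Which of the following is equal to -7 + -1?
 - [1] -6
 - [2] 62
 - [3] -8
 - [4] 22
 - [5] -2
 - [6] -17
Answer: 3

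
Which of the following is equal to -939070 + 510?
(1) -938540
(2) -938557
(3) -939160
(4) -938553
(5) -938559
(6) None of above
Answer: 6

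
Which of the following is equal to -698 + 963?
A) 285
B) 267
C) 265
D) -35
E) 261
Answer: C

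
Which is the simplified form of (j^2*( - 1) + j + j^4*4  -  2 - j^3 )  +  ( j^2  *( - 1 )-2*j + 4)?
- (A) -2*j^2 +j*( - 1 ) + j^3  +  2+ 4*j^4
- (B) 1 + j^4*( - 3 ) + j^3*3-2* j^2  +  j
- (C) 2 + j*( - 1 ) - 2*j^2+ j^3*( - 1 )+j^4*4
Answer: C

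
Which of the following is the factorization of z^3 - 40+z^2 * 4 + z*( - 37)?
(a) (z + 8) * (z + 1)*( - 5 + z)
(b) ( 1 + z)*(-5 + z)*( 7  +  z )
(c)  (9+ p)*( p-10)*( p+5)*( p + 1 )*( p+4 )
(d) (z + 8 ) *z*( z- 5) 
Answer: a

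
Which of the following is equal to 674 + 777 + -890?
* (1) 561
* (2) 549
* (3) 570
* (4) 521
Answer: 1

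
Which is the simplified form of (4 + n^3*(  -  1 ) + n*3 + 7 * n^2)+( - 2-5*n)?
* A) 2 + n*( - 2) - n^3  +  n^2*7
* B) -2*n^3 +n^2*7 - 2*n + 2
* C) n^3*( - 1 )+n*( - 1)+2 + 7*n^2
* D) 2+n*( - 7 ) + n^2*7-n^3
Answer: A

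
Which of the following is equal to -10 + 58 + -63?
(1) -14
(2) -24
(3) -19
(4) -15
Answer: 4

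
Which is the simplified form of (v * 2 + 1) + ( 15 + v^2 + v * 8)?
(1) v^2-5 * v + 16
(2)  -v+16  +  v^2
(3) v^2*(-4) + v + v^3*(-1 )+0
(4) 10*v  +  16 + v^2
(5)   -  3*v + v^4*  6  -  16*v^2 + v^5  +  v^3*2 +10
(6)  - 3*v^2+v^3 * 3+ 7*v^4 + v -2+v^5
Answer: 4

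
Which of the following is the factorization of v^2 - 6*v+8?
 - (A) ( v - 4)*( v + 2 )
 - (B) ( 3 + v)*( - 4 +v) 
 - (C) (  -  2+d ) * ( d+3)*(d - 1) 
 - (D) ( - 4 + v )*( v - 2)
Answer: D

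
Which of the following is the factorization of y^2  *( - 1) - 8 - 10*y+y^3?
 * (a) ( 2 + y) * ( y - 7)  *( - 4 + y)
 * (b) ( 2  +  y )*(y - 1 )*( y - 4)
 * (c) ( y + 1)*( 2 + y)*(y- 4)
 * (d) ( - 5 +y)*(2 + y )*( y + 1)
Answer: c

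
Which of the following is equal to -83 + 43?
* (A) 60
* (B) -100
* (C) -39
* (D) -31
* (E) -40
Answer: E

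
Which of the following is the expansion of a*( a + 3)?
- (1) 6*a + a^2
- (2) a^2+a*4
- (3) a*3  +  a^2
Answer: 3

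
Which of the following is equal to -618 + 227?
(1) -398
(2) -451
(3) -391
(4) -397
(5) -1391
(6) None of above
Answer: 3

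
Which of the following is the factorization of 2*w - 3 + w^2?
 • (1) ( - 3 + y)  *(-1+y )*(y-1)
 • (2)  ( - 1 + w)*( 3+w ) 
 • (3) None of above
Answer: 2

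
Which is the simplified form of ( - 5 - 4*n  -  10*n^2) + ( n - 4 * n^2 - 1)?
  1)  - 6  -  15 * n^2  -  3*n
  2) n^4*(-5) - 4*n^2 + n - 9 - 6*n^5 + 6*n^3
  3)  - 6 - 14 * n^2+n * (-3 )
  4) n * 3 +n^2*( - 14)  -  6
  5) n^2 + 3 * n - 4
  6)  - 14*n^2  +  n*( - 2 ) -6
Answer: 3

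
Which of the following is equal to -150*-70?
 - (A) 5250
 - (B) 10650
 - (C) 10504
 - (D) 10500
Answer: D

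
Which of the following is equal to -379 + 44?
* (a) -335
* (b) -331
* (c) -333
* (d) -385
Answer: a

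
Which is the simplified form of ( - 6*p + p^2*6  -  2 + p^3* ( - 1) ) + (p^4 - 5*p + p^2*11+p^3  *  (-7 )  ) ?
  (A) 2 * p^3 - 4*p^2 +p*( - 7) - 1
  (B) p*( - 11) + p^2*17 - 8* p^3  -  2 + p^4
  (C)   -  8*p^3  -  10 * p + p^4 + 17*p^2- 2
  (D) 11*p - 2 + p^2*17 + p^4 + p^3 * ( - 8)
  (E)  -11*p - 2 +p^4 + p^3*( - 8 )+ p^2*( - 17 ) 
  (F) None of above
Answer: B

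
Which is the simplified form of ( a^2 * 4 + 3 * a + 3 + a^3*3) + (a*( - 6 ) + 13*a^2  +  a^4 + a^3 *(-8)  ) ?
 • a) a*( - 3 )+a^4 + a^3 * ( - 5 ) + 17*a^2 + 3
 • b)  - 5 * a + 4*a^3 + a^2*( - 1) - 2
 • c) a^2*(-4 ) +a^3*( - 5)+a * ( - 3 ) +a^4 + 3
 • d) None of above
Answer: a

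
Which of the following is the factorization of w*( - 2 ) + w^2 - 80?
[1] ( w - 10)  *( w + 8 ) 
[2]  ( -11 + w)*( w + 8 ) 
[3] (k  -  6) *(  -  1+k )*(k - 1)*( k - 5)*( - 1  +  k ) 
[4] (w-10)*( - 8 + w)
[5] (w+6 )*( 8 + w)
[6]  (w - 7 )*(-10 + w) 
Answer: 1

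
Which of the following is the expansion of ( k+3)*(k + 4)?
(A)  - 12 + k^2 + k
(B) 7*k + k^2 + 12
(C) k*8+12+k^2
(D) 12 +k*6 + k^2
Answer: B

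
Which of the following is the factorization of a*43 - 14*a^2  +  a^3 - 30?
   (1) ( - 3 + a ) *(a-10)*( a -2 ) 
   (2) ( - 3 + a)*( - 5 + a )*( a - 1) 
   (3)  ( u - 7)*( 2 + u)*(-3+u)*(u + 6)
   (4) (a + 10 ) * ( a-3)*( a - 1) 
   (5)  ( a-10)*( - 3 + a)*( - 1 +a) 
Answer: 5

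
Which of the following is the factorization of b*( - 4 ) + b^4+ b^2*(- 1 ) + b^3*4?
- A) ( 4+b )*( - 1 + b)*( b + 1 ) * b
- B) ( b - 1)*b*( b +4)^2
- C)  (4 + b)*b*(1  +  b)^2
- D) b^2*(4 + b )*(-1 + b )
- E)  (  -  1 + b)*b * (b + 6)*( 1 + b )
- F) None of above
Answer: A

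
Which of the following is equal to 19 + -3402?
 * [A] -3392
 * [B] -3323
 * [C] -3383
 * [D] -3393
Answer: C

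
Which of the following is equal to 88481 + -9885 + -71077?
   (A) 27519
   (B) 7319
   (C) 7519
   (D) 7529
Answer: C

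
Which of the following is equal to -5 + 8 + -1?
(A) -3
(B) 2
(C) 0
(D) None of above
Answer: B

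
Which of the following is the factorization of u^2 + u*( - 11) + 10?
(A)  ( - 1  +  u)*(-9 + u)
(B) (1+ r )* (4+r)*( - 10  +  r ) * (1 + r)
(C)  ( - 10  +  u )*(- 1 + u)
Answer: C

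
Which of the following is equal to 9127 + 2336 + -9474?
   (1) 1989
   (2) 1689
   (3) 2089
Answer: 1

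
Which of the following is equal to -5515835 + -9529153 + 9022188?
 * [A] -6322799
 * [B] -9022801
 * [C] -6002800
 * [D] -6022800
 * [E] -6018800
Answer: D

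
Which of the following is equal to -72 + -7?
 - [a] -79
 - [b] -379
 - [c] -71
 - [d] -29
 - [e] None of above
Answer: a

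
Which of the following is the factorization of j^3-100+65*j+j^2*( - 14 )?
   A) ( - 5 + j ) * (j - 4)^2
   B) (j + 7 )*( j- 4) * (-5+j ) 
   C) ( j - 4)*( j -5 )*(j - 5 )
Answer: C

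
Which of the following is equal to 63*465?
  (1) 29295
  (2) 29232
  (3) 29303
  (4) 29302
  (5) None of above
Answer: 1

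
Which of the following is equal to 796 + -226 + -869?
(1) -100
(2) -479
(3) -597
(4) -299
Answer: 4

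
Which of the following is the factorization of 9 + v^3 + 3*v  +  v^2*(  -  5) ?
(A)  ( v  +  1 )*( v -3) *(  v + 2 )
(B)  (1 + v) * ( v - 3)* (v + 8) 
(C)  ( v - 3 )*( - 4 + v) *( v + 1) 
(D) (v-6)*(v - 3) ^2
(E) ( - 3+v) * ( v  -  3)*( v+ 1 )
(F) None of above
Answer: E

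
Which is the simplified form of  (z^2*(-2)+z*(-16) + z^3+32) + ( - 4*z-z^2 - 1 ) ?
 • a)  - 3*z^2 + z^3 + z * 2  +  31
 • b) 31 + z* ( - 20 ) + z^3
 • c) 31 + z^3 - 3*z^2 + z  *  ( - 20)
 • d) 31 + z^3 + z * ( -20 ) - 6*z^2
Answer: c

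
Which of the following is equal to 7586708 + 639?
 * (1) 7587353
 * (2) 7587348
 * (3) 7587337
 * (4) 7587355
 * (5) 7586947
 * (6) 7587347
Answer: 6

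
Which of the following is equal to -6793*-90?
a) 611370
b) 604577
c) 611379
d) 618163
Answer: a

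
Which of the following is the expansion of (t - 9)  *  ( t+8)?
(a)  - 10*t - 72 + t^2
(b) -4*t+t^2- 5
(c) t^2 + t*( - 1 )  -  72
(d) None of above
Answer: c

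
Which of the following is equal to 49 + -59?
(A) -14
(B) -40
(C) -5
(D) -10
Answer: D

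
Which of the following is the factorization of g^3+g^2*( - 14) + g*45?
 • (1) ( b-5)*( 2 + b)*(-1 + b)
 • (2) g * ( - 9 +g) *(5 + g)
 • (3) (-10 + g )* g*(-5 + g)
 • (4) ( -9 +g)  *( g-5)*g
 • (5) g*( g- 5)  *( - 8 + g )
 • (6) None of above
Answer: 4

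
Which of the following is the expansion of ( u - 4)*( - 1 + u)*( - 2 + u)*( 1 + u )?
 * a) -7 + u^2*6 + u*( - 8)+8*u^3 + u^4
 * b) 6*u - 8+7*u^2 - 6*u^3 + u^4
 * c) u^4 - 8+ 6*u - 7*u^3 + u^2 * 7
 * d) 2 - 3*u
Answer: b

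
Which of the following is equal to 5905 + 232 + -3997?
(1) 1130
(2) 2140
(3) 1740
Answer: 2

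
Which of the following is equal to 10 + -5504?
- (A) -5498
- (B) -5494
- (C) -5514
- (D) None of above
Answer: B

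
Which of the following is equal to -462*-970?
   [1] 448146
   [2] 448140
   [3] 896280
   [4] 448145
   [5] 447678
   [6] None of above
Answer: 2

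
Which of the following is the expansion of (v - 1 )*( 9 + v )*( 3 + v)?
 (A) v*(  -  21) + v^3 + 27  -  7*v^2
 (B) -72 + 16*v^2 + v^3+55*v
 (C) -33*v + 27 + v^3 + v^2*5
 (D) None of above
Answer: D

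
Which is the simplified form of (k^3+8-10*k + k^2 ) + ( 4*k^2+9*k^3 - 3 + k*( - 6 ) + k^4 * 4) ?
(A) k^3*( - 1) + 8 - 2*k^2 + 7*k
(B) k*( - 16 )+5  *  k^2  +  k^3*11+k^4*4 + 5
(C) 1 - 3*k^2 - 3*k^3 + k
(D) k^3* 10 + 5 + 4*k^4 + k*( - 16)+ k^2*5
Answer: D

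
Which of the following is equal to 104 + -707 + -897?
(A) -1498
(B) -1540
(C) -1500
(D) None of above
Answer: C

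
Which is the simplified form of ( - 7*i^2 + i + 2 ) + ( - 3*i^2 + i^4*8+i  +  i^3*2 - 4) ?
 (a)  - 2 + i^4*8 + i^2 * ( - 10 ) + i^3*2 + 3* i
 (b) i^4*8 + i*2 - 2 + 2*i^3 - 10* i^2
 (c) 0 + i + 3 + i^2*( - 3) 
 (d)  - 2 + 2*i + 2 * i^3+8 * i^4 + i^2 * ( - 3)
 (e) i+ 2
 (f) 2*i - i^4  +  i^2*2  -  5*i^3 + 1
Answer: b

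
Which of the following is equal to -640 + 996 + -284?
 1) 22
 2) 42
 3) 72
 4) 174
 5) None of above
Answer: 3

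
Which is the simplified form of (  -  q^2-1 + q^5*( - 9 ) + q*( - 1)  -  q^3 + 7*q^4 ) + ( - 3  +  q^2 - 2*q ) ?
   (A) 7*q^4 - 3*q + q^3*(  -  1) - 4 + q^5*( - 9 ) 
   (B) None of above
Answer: A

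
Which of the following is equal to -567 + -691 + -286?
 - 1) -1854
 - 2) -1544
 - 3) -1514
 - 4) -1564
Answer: 2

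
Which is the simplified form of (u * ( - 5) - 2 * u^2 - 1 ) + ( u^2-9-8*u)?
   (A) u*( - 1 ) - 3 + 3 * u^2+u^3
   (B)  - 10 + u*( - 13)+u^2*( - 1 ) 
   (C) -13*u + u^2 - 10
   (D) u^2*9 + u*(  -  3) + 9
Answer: B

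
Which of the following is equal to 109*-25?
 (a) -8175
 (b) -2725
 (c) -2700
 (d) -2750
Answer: b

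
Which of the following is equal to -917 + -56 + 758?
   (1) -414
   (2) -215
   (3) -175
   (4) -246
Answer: 2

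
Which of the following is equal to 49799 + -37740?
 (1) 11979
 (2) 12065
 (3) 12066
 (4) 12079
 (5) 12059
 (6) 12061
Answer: 5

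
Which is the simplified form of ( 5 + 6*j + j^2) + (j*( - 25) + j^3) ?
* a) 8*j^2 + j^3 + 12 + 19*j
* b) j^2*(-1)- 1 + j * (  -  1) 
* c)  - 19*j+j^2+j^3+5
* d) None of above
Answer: c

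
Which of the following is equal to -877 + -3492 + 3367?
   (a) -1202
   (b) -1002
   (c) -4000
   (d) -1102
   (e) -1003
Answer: b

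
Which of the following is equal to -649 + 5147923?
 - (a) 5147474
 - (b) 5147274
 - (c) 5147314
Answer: b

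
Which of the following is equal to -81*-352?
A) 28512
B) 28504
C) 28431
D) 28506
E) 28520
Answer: A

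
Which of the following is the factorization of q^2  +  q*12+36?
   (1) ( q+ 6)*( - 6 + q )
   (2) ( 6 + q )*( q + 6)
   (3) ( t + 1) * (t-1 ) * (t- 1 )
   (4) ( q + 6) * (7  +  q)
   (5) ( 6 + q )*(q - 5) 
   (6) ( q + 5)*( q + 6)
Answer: 2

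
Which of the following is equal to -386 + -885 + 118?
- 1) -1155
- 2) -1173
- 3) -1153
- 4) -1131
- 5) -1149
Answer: 3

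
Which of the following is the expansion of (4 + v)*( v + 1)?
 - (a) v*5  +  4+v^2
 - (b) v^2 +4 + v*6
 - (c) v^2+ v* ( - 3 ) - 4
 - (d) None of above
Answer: a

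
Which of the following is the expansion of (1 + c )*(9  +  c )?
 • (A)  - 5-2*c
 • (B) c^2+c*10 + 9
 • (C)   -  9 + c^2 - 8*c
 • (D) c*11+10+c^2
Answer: B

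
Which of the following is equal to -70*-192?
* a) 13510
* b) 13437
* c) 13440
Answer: c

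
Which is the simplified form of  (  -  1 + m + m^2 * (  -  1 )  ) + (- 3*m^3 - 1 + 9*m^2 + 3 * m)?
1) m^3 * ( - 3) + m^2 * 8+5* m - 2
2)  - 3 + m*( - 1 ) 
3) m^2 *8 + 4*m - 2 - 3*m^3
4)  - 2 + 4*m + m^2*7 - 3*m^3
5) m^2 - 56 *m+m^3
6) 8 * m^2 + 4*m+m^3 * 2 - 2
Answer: 3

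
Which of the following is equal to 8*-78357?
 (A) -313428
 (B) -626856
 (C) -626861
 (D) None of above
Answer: B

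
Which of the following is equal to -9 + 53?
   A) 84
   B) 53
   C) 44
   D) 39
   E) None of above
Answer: C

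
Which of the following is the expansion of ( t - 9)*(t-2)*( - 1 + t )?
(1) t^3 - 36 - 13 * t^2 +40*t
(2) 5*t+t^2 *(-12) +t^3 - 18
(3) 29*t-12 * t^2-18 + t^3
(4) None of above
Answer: 3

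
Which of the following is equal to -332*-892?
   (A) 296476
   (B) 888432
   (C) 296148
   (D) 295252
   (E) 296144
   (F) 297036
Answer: E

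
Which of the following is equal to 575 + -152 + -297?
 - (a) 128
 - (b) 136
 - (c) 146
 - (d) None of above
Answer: d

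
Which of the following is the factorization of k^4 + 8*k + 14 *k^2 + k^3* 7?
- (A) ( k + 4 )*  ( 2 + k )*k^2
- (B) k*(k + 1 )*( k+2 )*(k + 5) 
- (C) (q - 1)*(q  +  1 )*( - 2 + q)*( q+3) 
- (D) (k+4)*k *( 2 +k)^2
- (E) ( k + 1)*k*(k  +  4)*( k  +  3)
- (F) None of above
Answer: F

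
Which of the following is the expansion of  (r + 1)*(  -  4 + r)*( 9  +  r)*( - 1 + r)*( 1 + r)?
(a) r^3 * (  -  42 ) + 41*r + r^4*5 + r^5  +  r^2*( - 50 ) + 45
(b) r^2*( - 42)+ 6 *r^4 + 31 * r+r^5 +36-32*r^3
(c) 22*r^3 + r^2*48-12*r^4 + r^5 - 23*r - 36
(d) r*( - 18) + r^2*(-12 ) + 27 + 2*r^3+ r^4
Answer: b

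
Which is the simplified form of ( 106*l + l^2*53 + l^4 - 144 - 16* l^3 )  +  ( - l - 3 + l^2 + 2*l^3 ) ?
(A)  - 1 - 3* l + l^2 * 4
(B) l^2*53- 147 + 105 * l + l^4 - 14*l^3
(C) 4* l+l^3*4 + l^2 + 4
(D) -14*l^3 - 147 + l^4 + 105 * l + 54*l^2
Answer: D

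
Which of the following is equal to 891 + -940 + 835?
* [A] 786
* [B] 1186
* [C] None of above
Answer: A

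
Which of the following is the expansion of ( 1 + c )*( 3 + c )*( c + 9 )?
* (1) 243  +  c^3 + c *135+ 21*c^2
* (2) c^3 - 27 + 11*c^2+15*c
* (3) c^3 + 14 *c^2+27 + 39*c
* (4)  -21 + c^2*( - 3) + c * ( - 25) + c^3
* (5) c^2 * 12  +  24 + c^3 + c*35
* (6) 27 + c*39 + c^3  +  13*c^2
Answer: 6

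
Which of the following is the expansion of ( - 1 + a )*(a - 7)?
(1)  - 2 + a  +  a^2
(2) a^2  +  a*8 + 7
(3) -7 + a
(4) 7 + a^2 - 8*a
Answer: 4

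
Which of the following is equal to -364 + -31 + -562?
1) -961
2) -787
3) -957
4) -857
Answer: 3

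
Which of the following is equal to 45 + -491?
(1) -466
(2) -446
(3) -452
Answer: 2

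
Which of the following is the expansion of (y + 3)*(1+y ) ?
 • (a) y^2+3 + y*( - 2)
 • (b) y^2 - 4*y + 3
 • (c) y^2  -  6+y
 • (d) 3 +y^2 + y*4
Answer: d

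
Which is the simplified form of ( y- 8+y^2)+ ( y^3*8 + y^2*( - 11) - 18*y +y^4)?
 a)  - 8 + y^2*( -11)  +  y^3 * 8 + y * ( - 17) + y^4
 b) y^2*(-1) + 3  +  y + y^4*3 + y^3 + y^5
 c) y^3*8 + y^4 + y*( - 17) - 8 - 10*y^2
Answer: c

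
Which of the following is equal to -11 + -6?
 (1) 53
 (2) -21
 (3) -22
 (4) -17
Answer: 4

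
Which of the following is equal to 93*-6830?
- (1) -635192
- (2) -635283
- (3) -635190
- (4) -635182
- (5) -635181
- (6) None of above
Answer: 3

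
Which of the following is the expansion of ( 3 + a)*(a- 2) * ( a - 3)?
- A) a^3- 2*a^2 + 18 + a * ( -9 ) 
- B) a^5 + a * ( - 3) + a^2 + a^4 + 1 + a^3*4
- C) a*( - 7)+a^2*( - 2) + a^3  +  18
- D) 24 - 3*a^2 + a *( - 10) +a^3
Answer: A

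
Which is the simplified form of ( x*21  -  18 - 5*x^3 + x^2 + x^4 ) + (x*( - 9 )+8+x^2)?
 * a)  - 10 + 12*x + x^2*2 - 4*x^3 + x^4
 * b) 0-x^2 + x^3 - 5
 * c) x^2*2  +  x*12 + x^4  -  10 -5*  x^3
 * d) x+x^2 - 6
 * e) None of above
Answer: c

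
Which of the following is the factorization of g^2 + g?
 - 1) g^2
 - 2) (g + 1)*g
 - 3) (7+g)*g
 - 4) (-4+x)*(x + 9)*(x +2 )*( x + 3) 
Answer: 2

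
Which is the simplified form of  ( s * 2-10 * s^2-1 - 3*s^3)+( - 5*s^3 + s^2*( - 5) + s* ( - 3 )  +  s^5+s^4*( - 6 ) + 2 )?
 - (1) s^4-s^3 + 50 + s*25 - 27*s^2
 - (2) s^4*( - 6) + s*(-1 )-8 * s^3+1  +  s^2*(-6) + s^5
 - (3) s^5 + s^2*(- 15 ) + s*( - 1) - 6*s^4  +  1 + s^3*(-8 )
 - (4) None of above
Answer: 3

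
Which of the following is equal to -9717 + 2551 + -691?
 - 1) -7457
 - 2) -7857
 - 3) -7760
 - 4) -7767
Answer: 2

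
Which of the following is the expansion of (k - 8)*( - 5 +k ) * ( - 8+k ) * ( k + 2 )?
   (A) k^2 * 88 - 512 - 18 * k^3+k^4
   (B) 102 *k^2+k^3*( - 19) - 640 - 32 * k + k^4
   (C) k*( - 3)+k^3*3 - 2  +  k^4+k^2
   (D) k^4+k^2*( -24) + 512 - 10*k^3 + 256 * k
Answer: B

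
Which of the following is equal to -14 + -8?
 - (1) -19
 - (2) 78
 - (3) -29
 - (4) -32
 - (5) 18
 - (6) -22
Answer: 6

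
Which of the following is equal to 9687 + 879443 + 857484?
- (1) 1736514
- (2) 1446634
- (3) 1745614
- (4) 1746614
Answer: 4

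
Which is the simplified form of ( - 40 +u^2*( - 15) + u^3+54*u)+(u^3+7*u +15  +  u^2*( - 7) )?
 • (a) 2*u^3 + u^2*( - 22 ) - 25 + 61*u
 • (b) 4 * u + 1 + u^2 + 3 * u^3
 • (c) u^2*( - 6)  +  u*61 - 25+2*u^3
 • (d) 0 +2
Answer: a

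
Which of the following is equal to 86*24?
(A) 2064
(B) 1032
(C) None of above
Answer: A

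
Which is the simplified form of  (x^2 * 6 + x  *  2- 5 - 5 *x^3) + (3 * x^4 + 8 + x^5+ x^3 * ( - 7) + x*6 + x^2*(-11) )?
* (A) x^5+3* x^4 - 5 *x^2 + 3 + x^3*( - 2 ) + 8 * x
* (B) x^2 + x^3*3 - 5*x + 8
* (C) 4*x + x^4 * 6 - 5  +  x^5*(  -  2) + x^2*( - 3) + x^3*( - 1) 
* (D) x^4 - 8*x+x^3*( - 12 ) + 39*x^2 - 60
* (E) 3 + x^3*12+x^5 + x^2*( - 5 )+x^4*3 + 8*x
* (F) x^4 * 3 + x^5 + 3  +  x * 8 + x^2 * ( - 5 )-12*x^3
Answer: F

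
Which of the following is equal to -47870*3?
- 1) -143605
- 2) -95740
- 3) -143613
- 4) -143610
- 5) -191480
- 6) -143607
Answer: 4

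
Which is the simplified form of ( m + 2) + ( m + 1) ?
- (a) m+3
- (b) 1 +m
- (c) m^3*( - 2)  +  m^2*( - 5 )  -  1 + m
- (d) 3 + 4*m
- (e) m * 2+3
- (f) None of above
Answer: e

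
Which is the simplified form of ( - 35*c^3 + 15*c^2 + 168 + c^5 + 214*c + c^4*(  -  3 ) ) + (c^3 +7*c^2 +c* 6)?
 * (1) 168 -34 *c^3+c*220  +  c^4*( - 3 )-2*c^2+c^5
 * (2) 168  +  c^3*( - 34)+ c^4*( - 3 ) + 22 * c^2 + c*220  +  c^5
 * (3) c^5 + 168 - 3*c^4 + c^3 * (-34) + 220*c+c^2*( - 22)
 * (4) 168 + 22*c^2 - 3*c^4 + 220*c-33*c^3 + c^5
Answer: 2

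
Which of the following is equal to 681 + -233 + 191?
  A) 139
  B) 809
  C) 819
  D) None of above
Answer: D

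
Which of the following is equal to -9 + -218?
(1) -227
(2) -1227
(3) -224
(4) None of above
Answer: 1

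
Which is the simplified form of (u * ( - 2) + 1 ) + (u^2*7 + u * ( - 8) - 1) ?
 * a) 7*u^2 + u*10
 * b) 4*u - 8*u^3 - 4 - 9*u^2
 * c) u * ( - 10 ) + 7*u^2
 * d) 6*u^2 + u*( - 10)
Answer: c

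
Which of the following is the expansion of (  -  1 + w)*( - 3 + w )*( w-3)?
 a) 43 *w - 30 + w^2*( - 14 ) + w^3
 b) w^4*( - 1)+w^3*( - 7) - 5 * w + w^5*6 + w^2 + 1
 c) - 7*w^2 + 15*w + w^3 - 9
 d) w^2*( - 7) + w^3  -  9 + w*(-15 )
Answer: c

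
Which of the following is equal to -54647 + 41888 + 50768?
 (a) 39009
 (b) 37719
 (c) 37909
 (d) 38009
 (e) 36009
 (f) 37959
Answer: d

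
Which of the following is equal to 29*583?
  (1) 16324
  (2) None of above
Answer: 2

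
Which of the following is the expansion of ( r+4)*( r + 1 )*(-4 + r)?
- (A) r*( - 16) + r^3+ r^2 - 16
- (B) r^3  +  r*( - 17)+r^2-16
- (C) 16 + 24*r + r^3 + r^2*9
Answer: A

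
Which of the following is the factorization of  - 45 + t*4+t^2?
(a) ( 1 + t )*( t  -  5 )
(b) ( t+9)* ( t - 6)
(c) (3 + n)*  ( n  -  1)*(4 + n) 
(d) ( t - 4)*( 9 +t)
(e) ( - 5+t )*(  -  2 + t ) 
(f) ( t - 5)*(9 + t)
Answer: f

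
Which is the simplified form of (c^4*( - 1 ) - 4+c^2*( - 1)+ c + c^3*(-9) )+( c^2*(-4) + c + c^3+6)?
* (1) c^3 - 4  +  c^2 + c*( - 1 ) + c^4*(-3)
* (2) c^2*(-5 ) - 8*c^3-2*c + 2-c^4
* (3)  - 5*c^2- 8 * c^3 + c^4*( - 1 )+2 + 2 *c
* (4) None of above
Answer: 3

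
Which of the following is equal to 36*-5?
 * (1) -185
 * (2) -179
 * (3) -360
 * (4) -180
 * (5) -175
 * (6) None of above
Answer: 4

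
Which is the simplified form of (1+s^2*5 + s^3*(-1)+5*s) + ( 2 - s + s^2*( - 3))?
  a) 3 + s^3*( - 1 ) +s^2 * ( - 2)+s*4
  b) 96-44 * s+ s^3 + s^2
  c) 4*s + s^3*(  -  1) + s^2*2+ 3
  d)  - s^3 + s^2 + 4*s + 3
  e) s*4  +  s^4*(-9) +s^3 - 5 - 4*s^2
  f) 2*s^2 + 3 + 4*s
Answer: c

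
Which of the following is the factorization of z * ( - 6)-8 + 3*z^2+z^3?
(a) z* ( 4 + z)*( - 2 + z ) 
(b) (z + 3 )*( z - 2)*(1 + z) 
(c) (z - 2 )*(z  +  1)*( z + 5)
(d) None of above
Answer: d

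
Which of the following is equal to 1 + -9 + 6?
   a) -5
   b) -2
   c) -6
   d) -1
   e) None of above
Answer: b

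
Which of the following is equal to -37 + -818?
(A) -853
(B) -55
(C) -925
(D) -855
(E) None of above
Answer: D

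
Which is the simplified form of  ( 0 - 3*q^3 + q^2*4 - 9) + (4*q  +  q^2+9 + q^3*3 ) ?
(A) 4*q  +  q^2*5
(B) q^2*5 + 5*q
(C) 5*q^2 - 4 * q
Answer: A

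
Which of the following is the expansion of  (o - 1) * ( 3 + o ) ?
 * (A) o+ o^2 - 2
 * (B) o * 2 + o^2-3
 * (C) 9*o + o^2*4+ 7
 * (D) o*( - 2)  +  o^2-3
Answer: B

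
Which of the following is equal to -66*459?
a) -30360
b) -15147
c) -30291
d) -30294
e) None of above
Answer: d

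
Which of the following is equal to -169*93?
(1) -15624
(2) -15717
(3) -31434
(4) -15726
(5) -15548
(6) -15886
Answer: 2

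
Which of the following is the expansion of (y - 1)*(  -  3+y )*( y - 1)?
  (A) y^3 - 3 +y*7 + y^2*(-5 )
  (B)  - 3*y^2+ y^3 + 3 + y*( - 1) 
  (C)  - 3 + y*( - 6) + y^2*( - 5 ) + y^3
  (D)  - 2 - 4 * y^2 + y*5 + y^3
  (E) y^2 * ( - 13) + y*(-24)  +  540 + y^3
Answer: A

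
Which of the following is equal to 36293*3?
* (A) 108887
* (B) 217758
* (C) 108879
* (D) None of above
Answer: C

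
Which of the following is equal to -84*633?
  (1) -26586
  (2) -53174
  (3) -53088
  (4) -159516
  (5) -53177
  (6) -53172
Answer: 6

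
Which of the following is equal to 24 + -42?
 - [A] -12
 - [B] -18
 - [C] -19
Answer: B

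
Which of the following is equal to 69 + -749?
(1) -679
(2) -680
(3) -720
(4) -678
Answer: 2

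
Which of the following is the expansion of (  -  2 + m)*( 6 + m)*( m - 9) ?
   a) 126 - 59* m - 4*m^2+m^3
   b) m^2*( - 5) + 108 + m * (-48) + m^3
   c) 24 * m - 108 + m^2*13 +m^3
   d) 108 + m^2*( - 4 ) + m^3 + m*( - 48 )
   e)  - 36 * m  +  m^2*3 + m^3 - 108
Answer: b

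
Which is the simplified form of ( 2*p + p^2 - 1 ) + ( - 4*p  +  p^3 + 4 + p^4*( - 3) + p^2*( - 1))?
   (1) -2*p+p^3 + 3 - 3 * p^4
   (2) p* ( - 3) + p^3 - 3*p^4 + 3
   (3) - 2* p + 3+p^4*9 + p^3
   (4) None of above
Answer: 1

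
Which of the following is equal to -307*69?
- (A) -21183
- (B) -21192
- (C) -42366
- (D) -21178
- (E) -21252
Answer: A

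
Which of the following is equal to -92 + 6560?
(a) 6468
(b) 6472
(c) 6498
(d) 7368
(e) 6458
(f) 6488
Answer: a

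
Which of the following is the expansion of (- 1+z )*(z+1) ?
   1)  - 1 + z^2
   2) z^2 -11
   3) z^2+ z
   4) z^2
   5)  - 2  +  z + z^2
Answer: 1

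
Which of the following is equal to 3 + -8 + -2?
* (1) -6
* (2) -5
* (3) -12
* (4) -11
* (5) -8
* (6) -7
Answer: 6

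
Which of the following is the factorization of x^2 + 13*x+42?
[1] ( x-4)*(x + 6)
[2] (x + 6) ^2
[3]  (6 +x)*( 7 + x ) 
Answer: 3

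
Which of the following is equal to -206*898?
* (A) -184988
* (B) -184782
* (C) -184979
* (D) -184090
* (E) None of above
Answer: A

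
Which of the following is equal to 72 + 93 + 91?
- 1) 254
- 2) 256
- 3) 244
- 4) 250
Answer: 2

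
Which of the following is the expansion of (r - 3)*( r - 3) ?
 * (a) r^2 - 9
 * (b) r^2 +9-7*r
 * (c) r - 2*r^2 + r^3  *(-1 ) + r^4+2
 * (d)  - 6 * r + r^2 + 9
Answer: d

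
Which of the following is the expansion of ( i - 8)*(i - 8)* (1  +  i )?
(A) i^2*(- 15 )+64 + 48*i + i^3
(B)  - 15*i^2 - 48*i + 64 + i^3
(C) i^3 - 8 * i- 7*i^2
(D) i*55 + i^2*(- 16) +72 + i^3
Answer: A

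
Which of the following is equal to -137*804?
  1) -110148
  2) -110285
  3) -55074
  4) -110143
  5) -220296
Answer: 1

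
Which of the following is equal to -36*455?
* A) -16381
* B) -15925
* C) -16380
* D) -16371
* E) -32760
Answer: C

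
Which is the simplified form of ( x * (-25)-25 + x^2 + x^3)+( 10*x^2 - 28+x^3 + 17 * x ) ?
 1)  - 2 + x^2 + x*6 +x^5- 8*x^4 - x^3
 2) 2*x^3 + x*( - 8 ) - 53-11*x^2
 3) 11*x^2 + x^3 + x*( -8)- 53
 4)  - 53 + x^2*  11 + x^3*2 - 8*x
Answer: 4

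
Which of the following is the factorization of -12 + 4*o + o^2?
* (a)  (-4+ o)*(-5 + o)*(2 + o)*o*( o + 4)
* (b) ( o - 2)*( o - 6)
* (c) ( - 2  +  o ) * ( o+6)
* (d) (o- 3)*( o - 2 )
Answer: c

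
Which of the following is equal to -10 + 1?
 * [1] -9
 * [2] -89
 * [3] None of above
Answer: 1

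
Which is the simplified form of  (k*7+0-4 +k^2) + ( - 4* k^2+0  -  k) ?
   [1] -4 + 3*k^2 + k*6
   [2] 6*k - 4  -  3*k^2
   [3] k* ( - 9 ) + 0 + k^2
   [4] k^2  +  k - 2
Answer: 2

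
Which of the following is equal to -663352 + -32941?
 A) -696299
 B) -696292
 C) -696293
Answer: C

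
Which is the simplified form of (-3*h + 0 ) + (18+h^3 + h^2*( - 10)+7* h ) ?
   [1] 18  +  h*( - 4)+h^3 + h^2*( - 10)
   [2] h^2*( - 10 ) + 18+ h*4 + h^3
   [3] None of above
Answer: 2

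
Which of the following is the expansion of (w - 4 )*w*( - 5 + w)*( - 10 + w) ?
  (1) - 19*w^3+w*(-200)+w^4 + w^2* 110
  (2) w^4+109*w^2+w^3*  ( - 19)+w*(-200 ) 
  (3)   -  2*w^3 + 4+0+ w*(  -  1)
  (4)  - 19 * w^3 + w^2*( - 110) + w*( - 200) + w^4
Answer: 1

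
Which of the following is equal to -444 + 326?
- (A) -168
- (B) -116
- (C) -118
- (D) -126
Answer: C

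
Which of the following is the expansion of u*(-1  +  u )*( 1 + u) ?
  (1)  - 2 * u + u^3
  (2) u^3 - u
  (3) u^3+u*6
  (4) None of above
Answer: 2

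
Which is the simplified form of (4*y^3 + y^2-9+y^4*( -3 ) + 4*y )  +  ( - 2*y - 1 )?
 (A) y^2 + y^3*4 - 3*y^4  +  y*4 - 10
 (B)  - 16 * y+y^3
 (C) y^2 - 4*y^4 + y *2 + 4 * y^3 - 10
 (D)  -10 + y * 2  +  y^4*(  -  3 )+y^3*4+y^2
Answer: D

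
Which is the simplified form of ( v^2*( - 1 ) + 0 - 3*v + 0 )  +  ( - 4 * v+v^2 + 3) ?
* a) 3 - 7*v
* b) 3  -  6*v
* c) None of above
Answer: a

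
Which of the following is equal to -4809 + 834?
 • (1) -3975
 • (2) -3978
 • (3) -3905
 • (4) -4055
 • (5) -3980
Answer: 1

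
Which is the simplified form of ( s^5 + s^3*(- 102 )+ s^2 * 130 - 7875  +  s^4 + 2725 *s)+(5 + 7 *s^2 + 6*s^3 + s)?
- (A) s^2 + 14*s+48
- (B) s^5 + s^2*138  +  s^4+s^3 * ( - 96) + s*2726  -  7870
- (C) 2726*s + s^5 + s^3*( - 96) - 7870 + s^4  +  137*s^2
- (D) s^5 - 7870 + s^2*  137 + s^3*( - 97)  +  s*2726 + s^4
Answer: C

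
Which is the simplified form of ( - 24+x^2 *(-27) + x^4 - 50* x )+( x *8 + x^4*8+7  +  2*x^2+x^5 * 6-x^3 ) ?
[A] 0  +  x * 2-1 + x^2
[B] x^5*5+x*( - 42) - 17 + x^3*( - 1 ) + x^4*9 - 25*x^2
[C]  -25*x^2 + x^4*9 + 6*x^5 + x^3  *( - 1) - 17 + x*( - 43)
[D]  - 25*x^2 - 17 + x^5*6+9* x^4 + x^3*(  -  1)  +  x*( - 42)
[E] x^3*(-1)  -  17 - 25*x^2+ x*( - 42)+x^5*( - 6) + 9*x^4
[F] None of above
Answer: D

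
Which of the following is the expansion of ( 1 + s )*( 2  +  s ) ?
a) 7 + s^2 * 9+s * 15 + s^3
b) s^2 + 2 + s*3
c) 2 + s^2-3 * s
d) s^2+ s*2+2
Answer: b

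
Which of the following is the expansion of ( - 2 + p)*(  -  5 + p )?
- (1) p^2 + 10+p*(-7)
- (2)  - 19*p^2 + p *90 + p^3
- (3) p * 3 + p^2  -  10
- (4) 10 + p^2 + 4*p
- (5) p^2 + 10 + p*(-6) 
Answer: 1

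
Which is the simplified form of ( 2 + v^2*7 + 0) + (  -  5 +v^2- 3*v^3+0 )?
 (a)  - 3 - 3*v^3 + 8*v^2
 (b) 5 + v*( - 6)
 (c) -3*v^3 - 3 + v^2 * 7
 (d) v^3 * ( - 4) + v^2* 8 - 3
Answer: a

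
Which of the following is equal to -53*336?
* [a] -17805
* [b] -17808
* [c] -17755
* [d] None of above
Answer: b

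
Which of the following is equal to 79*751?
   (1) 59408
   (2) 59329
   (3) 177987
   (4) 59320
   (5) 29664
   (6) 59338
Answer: 2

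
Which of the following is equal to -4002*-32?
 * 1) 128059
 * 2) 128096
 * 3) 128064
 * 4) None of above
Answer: 3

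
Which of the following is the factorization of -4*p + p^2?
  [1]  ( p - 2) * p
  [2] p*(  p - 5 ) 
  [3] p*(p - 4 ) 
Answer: 3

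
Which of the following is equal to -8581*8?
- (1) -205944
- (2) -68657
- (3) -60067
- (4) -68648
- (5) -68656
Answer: 4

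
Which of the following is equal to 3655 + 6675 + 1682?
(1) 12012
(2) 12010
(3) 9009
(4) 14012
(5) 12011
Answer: 1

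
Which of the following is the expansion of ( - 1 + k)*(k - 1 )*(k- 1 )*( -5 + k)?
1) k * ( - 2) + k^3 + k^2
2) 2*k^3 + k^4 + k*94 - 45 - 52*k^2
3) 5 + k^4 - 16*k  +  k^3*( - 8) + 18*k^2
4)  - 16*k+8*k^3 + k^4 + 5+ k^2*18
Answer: 3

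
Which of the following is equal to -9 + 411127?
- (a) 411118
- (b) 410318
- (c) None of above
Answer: a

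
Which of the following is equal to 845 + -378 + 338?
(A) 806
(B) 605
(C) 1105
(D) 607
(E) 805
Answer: E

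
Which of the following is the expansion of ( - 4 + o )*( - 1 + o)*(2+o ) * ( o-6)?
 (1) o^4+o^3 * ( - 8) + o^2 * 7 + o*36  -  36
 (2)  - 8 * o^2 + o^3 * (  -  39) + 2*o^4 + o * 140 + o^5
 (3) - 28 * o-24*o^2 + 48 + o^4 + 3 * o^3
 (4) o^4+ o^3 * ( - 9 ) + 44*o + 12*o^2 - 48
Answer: 4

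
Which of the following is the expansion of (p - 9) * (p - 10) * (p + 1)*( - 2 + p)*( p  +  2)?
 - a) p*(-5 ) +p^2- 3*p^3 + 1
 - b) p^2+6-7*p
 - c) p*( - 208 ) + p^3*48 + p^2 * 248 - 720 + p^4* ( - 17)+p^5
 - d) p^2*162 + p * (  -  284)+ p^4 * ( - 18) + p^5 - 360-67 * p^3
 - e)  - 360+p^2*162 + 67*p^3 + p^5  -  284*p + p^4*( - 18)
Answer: e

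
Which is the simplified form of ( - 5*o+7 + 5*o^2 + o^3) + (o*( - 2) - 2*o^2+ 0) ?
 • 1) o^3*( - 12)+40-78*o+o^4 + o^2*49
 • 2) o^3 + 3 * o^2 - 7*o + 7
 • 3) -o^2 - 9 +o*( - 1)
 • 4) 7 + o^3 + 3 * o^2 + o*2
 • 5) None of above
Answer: 2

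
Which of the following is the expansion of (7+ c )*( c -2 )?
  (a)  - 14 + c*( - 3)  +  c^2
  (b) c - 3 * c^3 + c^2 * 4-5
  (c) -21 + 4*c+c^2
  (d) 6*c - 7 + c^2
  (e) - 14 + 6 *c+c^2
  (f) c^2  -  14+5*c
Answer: f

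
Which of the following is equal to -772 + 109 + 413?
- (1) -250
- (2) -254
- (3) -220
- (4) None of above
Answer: 1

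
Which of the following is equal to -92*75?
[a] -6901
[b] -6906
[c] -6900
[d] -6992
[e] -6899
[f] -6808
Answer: c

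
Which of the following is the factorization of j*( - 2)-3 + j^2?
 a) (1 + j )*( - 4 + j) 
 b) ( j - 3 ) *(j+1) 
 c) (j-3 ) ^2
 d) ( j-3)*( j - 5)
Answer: b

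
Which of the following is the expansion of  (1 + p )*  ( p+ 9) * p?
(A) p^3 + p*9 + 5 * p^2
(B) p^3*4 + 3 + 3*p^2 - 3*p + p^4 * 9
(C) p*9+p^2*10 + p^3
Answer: C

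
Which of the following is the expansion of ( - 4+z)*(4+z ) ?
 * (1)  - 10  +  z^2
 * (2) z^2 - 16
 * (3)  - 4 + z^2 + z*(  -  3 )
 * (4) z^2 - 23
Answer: 2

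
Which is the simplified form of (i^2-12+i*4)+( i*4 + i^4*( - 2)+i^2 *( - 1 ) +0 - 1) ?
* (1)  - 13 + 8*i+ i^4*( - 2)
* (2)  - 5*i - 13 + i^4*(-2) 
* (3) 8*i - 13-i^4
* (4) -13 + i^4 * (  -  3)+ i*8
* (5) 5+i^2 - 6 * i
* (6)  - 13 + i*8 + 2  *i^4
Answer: 1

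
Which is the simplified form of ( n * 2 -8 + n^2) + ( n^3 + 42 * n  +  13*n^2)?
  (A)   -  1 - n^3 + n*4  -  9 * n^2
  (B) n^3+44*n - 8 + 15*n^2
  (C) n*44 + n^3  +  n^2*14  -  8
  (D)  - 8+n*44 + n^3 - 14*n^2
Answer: C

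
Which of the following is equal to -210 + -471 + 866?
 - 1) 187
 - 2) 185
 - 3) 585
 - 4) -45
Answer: 2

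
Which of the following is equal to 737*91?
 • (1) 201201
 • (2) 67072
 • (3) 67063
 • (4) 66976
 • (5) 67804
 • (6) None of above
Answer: 6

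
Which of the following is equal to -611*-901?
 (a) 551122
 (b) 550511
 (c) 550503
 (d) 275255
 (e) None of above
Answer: b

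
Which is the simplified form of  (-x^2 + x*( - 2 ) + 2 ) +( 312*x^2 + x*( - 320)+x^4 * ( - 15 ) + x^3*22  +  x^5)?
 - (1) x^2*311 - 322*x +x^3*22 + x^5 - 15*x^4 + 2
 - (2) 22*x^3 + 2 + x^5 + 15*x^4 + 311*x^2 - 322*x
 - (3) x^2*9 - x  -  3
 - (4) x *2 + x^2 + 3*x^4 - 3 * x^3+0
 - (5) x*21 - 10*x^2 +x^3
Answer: 1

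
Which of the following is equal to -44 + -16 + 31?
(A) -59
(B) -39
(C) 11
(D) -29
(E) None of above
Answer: D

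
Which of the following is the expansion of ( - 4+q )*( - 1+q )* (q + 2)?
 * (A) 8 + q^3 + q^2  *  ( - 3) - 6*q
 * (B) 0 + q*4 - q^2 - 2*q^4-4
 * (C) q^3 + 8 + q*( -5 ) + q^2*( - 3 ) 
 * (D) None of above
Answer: A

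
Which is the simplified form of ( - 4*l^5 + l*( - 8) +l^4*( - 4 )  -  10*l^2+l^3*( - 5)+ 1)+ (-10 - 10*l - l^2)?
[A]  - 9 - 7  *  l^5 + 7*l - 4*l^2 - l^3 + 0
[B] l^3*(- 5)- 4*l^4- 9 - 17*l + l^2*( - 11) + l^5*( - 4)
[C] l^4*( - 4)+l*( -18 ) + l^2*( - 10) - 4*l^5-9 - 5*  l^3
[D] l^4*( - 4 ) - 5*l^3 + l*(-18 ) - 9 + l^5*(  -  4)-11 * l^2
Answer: D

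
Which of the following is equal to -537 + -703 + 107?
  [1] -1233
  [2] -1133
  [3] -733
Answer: 2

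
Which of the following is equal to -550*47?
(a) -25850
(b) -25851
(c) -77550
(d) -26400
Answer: a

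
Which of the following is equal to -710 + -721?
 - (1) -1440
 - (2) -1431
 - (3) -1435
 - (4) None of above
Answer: 2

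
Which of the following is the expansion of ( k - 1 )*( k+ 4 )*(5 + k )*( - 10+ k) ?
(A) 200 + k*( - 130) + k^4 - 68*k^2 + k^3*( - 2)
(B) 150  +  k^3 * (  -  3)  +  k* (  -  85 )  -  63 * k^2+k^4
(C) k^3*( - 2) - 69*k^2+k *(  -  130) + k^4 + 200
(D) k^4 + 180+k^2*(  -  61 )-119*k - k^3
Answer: C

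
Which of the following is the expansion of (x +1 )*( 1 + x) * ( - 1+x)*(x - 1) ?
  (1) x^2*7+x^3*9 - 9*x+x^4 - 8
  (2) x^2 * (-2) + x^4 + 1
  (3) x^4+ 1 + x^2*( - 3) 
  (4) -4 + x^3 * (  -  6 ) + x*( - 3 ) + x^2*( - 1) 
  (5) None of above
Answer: 2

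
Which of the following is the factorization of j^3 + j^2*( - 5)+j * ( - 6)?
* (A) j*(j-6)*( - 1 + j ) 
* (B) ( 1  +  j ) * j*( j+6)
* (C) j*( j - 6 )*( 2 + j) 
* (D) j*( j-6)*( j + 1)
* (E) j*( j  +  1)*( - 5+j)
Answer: D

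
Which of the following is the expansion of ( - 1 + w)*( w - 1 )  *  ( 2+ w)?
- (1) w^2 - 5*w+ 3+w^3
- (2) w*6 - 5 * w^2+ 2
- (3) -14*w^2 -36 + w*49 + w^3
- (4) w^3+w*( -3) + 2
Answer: 4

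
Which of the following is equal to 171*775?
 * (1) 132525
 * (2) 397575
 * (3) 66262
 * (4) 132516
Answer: 1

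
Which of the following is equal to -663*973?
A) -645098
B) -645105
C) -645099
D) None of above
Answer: C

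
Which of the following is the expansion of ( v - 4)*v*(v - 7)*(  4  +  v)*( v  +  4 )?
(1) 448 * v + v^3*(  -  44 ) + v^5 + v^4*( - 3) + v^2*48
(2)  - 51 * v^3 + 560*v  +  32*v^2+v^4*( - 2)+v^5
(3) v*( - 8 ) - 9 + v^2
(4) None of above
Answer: 1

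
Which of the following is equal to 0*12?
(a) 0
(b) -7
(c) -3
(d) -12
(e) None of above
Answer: a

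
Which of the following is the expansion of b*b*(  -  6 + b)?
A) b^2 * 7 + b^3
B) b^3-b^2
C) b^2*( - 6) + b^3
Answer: C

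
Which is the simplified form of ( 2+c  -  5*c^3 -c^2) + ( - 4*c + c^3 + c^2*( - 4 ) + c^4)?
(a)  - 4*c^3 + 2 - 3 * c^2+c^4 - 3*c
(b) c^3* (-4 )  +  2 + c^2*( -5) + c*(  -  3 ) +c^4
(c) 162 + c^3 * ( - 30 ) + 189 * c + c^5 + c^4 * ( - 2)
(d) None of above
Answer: b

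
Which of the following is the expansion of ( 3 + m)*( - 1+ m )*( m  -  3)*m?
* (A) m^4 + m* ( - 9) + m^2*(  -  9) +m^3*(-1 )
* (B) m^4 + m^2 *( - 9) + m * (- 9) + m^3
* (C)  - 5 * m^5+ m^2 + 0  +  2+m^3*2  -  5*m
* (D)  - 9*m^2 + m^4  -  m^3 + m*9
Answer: D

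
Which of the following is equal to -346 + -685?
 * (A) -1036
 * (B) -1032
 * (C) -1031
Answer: C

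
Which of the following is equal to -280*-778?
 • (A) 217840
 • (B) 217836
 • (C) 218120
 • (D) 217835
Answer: A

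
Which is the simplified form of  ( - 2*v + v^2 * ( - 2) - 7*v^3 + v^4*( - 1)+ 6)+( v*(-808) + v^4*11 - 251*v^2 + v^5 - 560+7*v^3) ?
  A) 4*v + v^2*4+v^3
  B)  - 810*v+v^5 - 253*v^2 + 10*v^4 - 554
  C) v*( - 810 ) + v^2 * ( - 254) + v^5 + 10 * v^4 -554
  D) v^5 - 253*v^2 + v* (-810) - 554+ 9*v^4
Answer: B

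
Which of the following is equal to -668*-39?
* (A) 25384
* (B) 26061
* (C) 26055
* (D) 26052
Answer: D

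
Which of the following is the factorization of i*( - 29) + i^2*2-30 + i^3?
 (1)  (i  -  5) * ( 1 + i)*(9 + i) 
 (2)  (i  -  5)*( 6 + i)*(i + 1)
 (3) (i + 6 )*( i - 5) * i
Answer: 2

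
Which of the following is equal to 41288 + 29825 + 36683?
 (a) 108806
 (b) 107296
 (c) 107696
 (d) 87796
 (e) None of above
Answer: e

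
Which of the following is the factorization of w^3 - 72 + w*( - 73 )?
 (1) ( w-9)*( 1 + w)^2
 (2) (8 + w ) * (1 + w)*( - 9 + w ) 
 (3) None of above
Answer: 2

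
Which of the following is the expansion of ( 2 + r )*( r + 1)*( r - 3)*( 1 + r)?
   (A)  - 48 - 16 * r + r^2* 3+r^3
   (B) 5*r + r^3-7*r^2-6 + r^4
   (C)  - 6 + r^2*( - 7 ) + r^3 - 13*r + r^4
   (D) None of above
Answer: C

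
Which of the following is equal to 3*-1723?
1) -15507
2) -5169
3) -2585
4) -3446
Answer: 2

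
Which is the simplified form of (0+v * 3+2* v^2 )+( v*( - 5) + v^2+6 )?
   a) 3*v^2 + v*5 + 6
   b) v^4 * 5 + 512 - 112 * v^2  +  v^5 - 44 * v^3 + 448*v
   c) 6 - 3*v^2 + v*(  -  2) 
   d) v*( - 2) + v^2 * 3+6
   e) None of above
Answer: d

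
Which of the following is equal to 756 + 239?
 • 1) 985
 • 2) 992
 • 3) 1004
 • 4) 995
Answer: 4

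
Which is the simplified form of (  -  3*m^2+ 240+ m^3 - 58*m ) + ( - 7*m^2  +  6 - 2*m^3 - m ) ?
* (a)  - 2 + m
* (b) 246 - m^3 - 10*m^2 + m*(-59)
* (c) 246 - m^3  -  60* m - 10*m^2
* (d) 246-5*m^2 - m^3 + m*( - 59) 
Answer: b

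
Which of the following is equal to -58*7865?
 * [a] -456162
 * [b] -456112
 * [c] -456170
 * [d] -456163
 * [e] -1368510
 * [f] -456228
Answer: c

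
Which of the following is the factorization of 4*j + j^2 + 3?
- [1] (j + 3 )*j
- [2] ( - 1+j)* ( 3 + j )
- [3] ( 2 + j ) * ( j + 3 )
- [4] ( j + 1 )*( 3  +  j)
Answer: 4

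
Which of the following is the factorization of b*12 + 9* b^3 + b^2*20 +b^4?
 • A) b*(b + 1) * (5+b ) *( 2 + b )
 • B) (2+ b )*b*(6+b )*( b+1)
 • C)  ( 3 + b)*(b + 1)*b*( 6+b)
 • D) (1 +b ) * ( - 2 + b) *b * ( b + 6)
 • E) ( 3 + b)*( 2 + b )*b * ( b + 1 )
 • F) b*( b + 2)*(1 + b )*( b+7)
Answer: B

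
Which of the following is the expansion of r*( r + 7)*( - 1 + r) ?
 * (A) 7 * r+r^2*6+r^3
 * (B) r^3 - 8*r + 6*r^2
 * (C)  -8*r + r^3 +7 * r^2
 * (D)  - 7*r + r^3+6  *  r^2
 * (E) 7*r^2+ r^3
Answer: D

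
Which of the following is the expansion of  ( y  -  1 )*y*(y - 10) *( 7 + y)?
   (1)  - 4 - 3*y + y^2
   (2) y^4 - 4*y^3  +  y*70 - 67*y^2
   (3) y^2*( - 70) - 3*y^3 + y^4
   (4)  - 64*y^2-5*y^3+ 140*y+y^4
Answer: 2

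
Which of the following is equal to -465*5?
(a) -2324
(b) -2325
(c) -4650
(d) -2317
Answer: b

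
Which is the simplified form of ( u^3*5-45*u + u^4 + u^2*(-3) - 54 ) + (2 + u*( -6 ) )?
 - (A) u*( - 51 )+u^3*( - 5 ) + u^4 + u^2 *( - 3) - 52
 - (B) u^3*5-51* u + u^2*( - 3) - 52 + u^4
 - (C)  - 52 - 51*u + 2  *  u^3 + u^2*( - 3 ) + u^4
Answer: B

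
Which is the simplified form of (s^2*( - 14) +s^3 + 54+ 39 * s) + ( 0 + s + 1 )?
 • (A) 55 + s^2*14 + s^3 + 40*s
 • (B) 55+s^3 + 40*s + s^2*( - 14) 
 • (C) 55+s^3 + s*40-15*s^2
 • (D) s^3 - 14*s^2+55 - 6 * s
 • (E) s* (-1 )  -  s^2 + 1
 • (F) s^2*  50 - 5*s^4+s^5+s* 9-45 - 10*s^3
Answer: B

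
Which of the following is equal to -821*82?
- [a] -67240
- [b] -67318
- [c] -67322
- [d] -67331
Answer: c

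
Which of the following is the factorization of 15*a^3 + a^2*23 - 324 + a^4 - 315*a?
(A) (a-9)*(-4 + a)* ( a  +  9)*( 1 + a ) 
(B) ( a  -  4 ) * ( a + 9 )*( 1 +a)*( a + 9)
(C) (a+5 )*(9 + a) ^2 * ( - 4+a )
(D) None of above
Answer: B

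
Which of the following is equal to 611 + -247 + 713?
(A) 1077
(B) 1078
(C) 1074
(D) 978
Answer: A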